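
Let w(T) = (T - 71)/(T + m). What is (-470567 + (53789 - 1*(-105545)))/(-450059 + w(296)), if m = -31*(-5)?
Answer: 10797391/15613568 ≈ 0.69154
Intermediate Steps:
m = 155
w(T) = (-71 + T)/(155 + T) (w(T) = (T - 71)/(T + 155) = (-71 + T)/(155 + T))
(-470567 + (53789 - 1*(-105545)))/(-450059 + w(296)) = (-470567 + (53789 - 1*(-105545)))/(-450059 + (-71 + 296)/(155 + 296)) = (-470567 + (53789 + 105545))/(-450059 + 225/451) = (-470567 + 159334)/(-450059 + (1/451)*225) = -311233/(-450059 + 225/451) = -311233/(-202976384/451) = -311233*(-451/202976384) = 10797391/15613568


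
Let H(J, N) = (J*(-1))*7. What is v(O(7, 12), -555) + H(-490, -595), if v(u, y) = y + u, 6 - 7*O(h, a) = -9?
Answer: 20140/7 ≈ 2877.1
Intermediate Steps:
O(h, a) = 15/7 (O(h, a) = 6/7 - ⅐*(-9) = 6/7 + 9/7 = 15/7)
v(u, y) = u + y
H(J, N) = -7*J (H(J, N) = -J*7 = -7*J)
v(O(7, 12), -555) + H(-490, -595) = (15/7 - 555) - 7*(-490) = -3870/7 + 3430 = 20140/7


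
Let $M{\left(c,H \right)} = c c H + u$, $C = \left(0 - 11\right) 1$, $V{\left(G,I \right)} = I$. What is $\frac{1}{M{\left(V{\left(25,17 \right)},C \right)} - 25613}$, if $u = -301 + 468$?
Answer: $- \frac{1}{28625} \approx -3.4934 \cdot 10^{-5}$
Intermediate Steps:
$u = 167$
$C = -11$ ($C = \left(-11\right) 1 = -11$)
$M{\left(c,H \right)} = 167 + H c^{2}$ ($M{\left(c,H \right)} = c c H + 167 = c^{2} H + 167 = H c^{2} + 167 = 167 + H c^{2}$)
$\frac{1}{M{\left(V{\left(25,17 \right)},C \right)} - 25613} = \frac{1}{\left(167 - 11 \cdot 17^{2}\right) - 25613} = \frac{1}{\left(167 - 3179\right) - 25613} = \frac{1}{-3012 - 25613} = \frac{1}{-28625} = - \frac{1}{28625}$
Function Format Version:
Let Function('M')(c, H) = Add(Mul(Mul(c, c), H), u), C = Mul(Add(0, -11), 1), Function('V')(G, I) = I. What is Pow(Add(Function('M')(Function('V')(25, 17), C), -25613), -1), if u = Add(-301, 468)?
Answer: Rational(-1, 28625) ≈ -3.4934e-5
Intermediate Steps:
u = 167
C = -11 (C = Mul(-11, 1) = -11)
Function('M')(c, H) = Add(167, Mul(H, Pow(c, 2))) (Function('M')(c, H) = Add(Mul(Mul(c, c), H), 167) = Add(Mul(Pow(c, 2), H), 167) = Add(Mul(H, Pow(c, 2)), 167) = Add(167, Mul(H, Pow(c, 2))))
Pow(Add(Function('M')(Function('V')(25, 17), C), -25613), -1) = Pow(Add(Add(167, Mul(-11, Pow(17, 2))), -25613), -1) = Pow(Add(Add(167, Mul(-11, 289)), -25613), -1) = Pow(Add(Add(167, -3179), -25613), -1) = Pow(Add(-3012, -25613), -1) = Pow(-28625, -1) = Rational(-1, 28625)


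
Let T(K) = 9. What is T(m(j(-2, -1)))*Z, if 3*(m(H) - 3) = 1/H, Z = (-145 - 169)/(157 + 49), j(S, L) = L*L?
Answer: -1413/103 ≈ -13.718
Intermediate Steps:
j(S, L) = L²
Z = -157/103 (Z = -314/206 = -314*1/206 = -157/103 ≈ -1.5243)
m(H) = 3 + 1/(3*H) (m(H) = 3 + (1/H)/3 = 3 + 1/(3*H))
T(m(j(-2, -1)))*Z = 9*(-157/103) = -1413/103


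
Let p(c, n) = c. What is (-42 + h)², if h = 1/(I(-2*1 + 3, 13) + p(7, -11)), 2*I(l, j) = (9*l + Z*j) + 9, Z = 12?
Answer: 15578809/8836 ≈ 1763.1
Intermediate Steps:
I(l, j) = 9/2 + 6*j + 9*l/2 (I(l, j) = ((9*l + 12*j) + 9)/2 = (9 + 9*l + 12*j)/2 = 9/2 + 6*j + 9*l/2)
h = 1/94 (h = 1/((9/2 + 6*13 + 9*(-2*1 + 3)/2) + 7) = 1/((9/2 + 78 + 9*(-2 + 3)/2) + 7) = 1/((9/2 + 78 + (9/2)*1) + 7) = 1/((9/2 + 78 + 9/2) + 7) = 1/(87 + 7) = 1/94 ≈ 0.010638)
(-42 + h)² = (-42 + 1/94)² = (-3947/94)² = 15578809/8836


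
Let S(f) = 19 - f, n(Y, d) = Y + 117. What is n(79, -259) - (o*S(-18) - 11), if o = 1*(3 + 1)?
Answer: 59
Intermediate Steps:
o = 4 (o = 1*4 = 4)
n(Y, d) = 117 + Y
n(79, -259) - (o*S(-18) - 11) = (117 + 79) - (4*(19 - 1*(-18)) - 11) = 196 - (4*(19 + 18) - 11) = 196 - (4*37 - 11) = 196 - (148 - 11) = 196 - 1*137 = 196 - 137 = 59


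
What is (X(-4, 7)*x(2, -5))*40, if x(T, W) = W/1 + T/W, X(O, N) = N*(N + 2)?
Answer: -13608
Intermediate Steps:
X(O, N) = N*(2 + N)
x(T, W) = W + T/W (x(T, W) = W*1 + T/W = W + T/W)
(X(-4, 7)*x(2, -5))*40 = ((7*(2 + 7))*(-5 + 2/(-5)))*40 = ((7*9)*(-5 + 2*(-⅕)))*40 = (63*(-5 - ⅖))*40 = (63*(-27/5))*40 = -1701/5*40 = -13608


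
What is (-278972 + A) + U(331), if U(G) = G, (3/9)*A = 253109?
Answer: 480686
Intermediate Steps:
A = 759327 (A = 3*253109 = 759327)
(-278972 + A) + U(331) = (-278972 + 759327) + 331 = 480355 + 331 = 480686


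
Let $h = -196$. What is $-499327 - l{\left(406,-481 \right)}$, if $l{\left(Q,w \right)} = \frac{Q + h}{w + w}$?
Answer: $- \frac{240176182}{481} \approx -4.9933 \cdot 10^{5}$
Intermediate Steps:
$l{\left(Q,w \right)} = \frac{-196 + Q}{2 w}$ ($l{\left(Q,w \right)} = \frac{Q - 196}{w + w} = \frac{-196 + Q}{2 w}$)
$-499327 - l{\left(406,-481 \right)} = -499327 - \frac{-196 + 406}{2 \left(-481\right)} = -499327 - \frac{1}{2} \left(- \frac{1}{481}\right) 210 = -499327 - - \frac{105}{481} = -499327 + \frac{105}{481} = - \frac{240176182}{481}$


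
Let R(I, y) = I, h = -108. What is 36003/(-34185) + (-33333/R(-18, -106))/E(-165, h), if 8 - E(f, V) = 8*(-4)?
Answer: 24745921/546960 ≈ 45.243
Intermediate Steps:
E(f, V) = 40 (E(f, V) = 8 - 8*(-4) = 8 - 1*(-32) = 8 + 32 = 40)
36003/(-34185) + (-33333/R(-18, -106))/E(-165, h) = 36003/(-34185) - 33333/(-18)/40 = 36003*(-1/34185) - 33333*(-1/18)*(1/40) = -12001/11395 + (11111/6)*(1/40) = -12001/11395 + 11111/240 = 24745921/546960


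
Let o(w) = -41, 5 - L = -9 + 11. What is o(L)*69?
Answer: -2829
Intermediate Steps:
L = 3 (L = 5 - (-9 + 11) = 5 - 1*2 = 5 - 2 = 3)
o(L)*69 = -41*69 = -2829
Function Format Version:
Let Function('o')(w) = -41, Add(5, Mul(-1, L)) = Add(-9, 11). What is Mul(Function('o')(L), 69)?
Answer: -2829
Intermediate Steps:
L = 3 (L = Add(5, Mul(-1, Add(-9, 11))) = Add(5, Mul(-1, 2)) = Add(5, -2) = 3)
Mul(Function('o')(L), 69) = Mul(-41, 69) = -2829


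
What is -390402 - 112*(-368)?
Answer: -349186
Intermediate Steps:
-390402 - 112*(-368) = -390402 + 41216 = -349186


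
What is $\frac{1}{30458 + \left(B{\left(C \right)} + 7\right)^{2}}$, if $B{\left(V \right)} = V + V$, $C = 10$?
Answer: $\frac{1}{31187} \approx 3.2065 \cdot 10^{-5}$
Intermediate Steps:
$B{\left(V \right)} = 2 V$
$\frac{1}{30458 + \left(B{\left(C \right)} + 7\right)^{2}} = \frac{1}{30458 + \left(2 \cdot 10 + 7\right)^{2}} = \frac{1}{30458 + \left(20 + 7\right)^{2}} = \frac{1}{30458 + 27^{2}} = \frac{1}{30458 + 729} = \frac{1}{31187}$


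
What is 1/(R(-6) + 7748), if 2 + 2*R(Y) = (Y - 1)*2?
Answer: 1/7740 ≈ 0.00012920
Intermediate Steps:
R(Y) = -2 + Y (R(Y) = -1 + ((Y - 1)*2)/2 = -1 + ((-1 + Y)*2)/2 = -1 + (-2 + 2*Y)/2 = -1 + (-1 + Y) = -2 + Y)
1/(R(-6) + 7748) = 1/((-2 - 6) + 7748) = 1/(-8 + 7748) = 1/7740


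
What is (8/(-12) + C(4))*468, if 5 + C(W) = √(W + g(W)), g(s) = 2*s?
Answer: -2652 + 936*√3 ≈ -1030.8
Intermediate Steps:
C(W) = -5 + √3*√W (C(W) = -5 + √(W + 2*W) = -5 + √(3*W) = -5 + √3*√W)
(8/(-12) + C(4))*468 = (8/(-12) + (-5 + √3*√4))*468 = (8*(-1/12) + (-5 + √3*2))*468 = (-⅔ + (-5 + 2*√3))*468 = (-17/3 + 2*√3)*468 = -2652 + 936*√3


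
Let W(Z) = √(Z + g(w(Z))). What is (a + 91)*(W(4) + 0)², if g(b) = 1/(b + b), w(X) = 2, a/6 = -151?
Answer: -13855/4 ≈ -3463.8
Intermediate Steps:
a = -906 (a = 6*(-151) = -906)
g(b) = 1/(2*b)
W(Z) = √(¼ + Z) (W(Z) = √(Z + (½)/2) = √(Z + (½)*(½)) = √(Z + ¼) = √(¼ + Z))
(a + 91)*(W(4) + 0)² = (-906 + 91)*(√(1 + 4*4)/2 + 0)² = -815*(√(1 + 16)/2 + 0)² = -815*(√17/2 + 0)² = -815*(√17/2)² = -815*17/4 = -13855/4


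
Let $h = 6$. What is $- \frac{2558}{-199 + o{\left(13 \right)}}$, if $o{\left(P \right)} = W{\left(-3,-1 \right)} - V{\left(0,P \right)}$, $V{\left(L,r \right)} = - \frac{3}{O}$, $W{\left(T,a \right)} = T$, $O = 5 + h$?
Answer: $\frac{28138}{2219} \approx 12.68$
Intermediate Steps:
$O = 11$ ($O = 5 + 6 = 11$)
$V{\left(L,r \right)} = - \frac{3}{11}$
$o{\left(P \right)} = - \frac{30}{11}$ ($o{\left(P \right)} = -3 - - \frac{3}{11} = -3 + \frac{3}{11} = - \frac{30}{11}$)
$- \frac{2558}{-199 + o{\left(13 \right)}} = - \frac{2558}{-199 - \frac{30}{11}} = - \frac{2558}{- \frac{2219}{11}} = \left(-2558\right) \left(- \frac{11}{2219}\right) = \frac{28138}{2219}$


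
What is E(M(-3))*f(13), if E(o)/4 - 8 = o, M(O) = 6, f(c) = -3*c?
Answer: -2184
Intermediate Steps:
E(o) = 32 + 4*o
E(M(-3))*f(13) = (32 + 4*6)*(-3*13) = (32 + 24)*(-39) = 56*(-39) = -2184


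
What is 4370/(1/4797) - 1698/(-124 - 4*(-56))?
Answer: 1048143651/50 ≈ 2.0963e+7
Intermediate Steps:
4370/(1/4797) - 1698/(-124 - 4*(-56)) = 4370/(1/4797) - 1698/(-124 + 224) = 4370*4797 - 1698/100 = 20962890 - 1698*1/100 = 20962890 - 849/50 = 1048143651/50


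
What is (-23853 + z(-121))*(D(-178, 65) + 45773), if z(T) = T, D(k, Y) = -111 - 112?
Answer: -1092015700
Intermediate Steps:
D(k, Y) = -223
(-23853 + z(-121))*(D(-178, 65) + 45773) = (-23853 - 121)*(-223 + 45773) = -23974*45550 = -1092015700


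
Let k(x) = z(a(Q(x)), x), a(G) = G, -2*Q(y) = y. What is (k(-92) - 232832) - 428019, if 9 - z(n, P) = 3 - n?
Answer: -660799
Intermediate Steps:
Q(y) = -y/2
z(n, P) = 6 + n (z(n, P) = 9 - (3 - n) = 9 + (-3 + n) = 6 + n)
k(x) = 6 - x/2
(k(-92) - 232832) - 428019 = ((6 - 1/2*(-92)) - 232832) - 428019 = ((6 + 46) - 232832) - 428019 = (52 - 232832) - 428019 = -232780 - 428019 = -660799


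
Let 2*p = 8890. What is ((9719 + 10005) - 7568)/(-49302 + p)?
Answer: -12156/44857 ≈ -0.27099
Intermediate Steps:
p = 4445 (p = (½)*8890 = 4445)
((9719 + 10005) - 7568)/(-49302 + p) = ((9719 + 10005) - 7568)/(-49302 + 4445) = (19724 - 7568)/(-44857) = 12156*(-1/44857) = -12156/44857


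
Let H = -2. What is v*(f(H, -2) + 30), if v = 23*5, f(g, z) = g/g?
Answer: 3565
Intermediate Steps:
f(g, z) = 1
v = 115
v*(f(H, -2) + 30) = 115*(1 + 30) = 115*31 = 3565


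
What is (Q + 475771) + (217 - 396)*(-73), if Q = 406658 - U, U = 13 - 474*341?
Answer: 1057117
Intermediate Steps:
U = -161621 (U = 13 - 161634 = -161621)
Q = 568279 (Q = 406658 - 1*(-161621) = 406658 + 161621 = 568279)
(Q + 475771) + (217 - 396)*(-73) = (568279 + 475771) + (217 - 396)*(-73) = 1044050 - 179*(-73) = 1044050 + 13067 = 1057117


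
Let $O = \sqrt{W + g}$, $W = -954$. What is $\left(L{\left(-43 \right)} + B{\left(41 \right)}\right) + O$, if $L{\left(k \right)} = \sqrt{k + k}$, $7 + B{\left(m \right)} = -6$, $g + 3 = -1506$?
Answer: $-13 + i \sqrt{86} + i \sqrt{2463} \approx -13.0 + 58.902 i$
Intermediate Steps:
$g = -1509$ ($g = -3 - 1506 = -1509$)
$B{\left(m \right)} = -13$ ($B{\left(m \right)} = -7 - 6 = -13$)
$L{\left(k \right)} = \sqrt{2} \sqrt{k}$ ($L{\left(k \right)} = \sqrt{2 k} = \sqrt{2} \sqrt{k}$)
$O = i \sqrt{2463}$ ($O = \sqrt{-954 - 1509} = \sqrt{-2463} = i \sqrt{2463} \approx 49.629 i$)
$\left(L{\left(-43 \right)} + B{\left(41 \right)}\right) + O = \left(\sqrt{2} \sqrt{-43} - 13\right) + i \sqrt{2463} = \left(\sqrt{2} i \sqrt{43} - 13\right) + i \sqrt{2463} = \left(i \sqrt{86} - 13\right) + i \sqrt{2463} = \left(-13 + i \sqrt{86}\right) + i \sqrt{2463} = -13 + i \sqrt{86} + i \sqrt{2463}$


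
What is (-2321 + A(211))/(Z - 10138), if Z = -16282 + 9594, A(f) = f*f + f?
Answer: -42411/16826 ≈ -2.5206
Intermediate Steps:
A(f) = f + f**2 (A(f) = f**2 + f = f + f**2)
Z = -6688
(-2321 + A(211))/(Z - 10138) = (-2321 + 211*(1 + 211))/(-6688 - 10138) = (-2321 + 211*212)/(-16826) = (-2321 + 44732)*(-1/16826) = 42411*(-1/16826) = -42411/16826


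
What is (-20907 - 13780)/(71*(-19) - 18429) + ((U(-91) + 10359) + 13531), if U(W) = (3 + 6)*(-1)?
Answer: 472353105/19778 ≈ 23883.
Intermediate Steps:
U(W) = -9 (U(W) = 9*(-1) = -9)
(-20907 - 13780)/(71*(-19) - 18429) + ((U(-91) + 10359) + 13531) = (-20907 - 13780)/(71*(-19) - 18429) + ((-9 + 10359) + 13531) = -34687/(-1349 - 18429) + (10350 + 13531) = -34687/(-19778) + 23881 = -34687*(-1/19778) + 23881 = 34687/19778 + 23881 = 472353105/19778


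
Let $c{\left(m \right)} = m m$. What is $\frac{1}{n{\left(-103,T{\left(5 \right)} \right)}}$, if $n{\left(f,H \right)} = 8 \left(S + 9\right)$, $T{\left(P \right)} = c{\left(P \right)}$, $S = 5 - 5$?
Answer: $\frac{1}{72} \approx 0.013889$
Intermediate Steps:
$S = 0$ ($S = 5 - 5 = 0$)
$c{\left(m \right)} = m^{2}$
$T{\left(P \right)} = P^{2}$
$n{\left(f,H \right)} = 72$ ($n{\left(f,H \right)} = 8 \left(0 + 9\right) = 8 \cdot 9 = 72$)
$\frac{1}{n{\left(-103,T{\left(5 \right)} \right)}} = \frac{1}{72}$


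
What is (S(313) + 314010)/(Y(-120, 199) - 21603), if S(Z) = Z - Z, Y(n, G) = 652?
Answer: -314010/20951 ≈ -14.988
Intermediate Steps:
S(Z) = 0
(S(313) + 314010)/(Y(-120, 199) - 21603) = (0 + 314010)/(652 - 21603) = 314010/(-20951) = 314010*(-1/20951) = -314010/20951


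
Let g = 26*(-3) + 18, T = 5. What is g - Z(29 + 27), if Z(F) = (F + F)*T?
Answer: -620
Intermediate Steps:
Z(F) = 10*F (Z(F) = (F + F)*5 = (2*F)*5 = 10*F)
g = -60 (g = -78 + 18 = -60)
g - Z(29 + 27) = -60 - 10*(29 + 27) = -60 - 10*56 = -60 - 1*560 = -60 - 560 = -620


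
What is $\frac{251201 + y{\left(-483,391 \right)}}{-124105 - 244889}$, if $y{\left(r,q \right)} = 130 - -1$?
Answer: $- \frac{125666}{184497} \approx -0.68113$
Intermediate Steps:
$y{\left(r,q \right)} = 131$ ($y{\left(r,q \right)} = 130 + 1 = 131$)
$\frac{251201 + y{\left(-483,391 \right)}}{-124105 - 244889} = \frac{251201 + 131}{-124105 - 244889} = \frac{251332}{-368994} = 251332 \left(- \frac{1}{368994}\right) = - \frac{125666}{184497}$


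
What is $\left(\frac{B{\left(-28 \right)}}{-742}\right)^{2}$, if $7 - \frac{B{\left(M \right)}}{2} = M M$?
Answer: $\frac{12321}{2809} \approx 4.3863$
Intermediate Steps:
$B{\left(M \right)} = 14 - 2 M^{2}$ ($B{\left(M \right)} = 14 - 2 M M = 14 - 2 M^{2}$)
$\left(\frac{B{\left(-28 \right)}}{-742}\right)^{2} = \left(\frac{14 - 2 \left(-28\right)^{2}}{-742}\right)^{2} = \left(\left(14 - 1568\right) \left(- \frac{1}{742}\right)\right)^{2} = \left(\left(-1554\right) \left(- \frac{1}{742}\right)\right)^{2} = \left(\frac{111}{53}\right)^{2} = \frac{12321}{2809}$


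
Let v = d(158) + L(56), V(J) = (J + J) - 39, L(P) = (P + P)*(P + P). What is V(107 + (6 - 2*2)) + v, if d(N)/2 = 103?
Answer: 12929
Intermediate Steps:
d(N) = 206 (d(N) = 2*103 = 206)
L(P) = 4*P² (L(P) = (2*P)*(2*P) = 4*P²)
V(J) = -39 + 2*J (V(J) = 2*J - 39 = -39 + 2*J)
v = 12750 (v = 206 + 4*56² = 206 + 4*3136 = 206 + 12544 = 12750)
V(107 + (6 - 2*2)) + v = (-39 + 2*(107 + (6 - 2*2))) + 12750 = (-39 + 2*(107 + (6 - 4))) + 12750 = (-39 + 2*(107 + 2)) + 12750 = (-39 + 2*109) + 12750 = (-39 + 218) + 12750 = 179 + 12750 = 12929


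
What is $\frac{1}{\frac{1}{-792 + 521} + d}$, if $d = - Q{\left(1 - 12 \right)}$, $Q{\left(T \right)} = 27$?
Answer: $- \frac{271}{7318} \approx -0.037032$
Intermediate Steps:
$d = -27$ ($d = \left(-1\right) 27 = -27$)
$\frac{1}{\frac{1}{-792 + 521} + d} = \frac{1}{\frac{1}{-792 + 521} - 27} = \frac{1}{\frac{1}{-271} - 27} = \frac{1}{- \frac{1}{271} - 27} = \frac{1}{- \frac{7318}{271}} = - \frac{271}{7318}$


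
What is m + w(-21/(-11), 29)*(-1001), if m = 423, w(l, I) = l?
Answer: -1488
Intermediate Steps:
m + w(-21/(-11), 29)*(-1001) = 423 - 21/(-11)*(-1001) = 423 - 21*(-1/11)*(-1001) = 423 + (21/11)*(-1001) = 423 - 1911 = -1488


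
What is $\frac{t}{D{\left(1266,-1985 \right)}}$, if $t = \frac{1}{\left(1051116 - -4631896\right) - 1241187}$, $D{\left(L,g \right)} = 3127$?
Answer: $\frac{1}{13889586775} \approx 7.1996 \cdot 10^{-11}$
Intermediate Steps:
$t = \frac{1}{4441825}$ ($t = \frac{1}{\left(1051116 + 4631896\right) - 1241187} = \frac{1}{5683012 - 1241187} = \frac{1}{4441825} \approx 2.2513 \cdot 10^{-7}$)
$\frac{t}{D{\left(1266,-1985 \right)}} = \frac{1}{4441825 \cdot 3127} = \frac{1}{4441825} \cdot \frac{1}{3127} = \frac{1}{13889586775}$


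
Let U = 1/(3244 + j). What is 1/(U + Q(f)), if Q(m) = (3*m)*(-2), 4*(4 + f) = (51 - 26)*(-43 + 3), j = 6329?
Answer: 9573/14589253 ≈ 0.00065617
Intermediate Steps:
U = 1/9573 (U = 1/(3244 + 6329) = 1/9573 ≈ 0.00010446)
f = -254 (f = -4 + ((51 - 26)*(-43 + 3))/4 = -4 + (25*(-40))/4 = -4 + (1/4)*(-1000) = -4 - 250 = -254)
Q(m) = -6*m
1/(U + Q(f)) = 1/(1/9573 - 6*(-254)) = 1/(1/9573 + 1524) = 1/(14589253/9573) = 9573/14589253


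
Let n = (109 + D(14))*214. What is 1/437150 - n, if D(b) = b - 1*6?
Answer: -10945361699/437150 ≈ -25038.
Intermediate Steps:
D(b) = -6 + b (D(b) = b - 6 = -6 + b)
n = 25038 (n = (109 + (-6 + 14))*214 = (109 + 8)*214 = 117*214 = 25038)
1/437150 - n = 1/437150 - 1*25038 = 1/437150 - 25038 = -10945361699/437150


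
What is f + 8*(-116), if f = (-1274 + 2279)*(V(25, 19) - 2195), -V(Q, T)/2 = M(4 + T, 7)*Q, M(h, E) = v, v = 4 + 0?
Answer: -2407903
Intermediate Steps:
v = 4
M(h, E) = 4
V(Q, T) = -8*Q
f = -2406975 (f = (-1274 + 2279)*(-8*25 - 2195) = 1005*(-200 - 2195) = 1005*(-2395) = -2406975)
f + 8*(-116) = -2406975 + 8*(-116) = -2406975 - 928 = -2407903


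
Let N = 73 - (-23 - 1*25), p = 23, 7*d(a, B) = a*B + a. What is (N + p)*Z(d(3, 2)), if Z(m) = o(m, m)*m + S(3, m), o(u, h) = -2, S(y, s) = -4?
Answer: -6624/7 ≈ -946.29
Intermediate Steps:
d(a, B) = a/7 + B*a/7 (d(a, B) = (a*B + a)/7 = (B*a + a)/7 = (a + B*a)/7 = a/7 + B*a/7)
N = 121 (N = 73 - (-23 - 25) = 73 - 1*(-48) = 73 + 48 = 121)
Z(m) = -4 - 2*m (Z(m) = -2*m - 4 = -4 - 2*m)
(N + p)*Z(d(3, 2)) = (121 + 23)*(-4 - 2*3*(1 + 2)/7) = 144*(-4 - 2*3*3/7) = 144*(-4 - 2*9/7) = 144*(-4 - 18/7) = 144*(-46/7) = -6624/7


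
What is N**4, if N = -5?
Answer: 625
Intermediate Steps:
N = -5 (N = -1*5 = -5)
N**4 = (-5)**4 = 625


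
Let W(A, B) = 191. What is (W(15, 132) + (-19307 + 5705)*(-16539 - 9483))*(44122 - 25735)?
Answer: 6508105035345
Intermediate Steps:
(W(15, 132) + (-19307 + 5705)*(-16539 - 9483))*(44122 - 25735) = (191 + (-19307 + 5705)*(-16539 - 9483))*(44122 - 25735) = (191 - 13602*(-26022))*18387 = (191 + 353951244)*18387 = 353951435*18387 = 6508105035345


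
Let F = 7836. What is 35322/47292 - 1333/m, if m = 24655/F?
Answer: -11740772033/27761530 ≈ -422.92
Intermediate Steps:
m = 24655/7836 ≈ 3.1464
35322/47292 - 1333/m = 35322/47292 - 1333/24655/7836 = 35322*(1/47292) - 1333*7836/24655 = 841/1126 - 10445388/24655 = -11740772033/27761530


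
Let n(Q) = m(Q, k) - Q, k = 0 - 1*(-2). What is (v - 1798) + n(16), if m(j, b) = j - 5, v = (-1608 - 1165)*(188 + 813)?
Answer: -2777576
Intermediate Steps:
k = 2 (k = 0 + 2 = 2)
v = -2775773 (v = -2773*1001 = -2775773)
m(j, b) = -5 + j
n(Q) = -5 (n(Q) = (-5 + Q) - Q = -5)
(v - 1798) + n(16) = (-2775773 - 1798) - 5 = -2777571 - 5 = -2777576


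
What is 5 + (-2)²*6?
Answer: 29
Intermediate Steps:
5 + (-2)²*6 = 5 + 4*6 = 5 + 24 = 29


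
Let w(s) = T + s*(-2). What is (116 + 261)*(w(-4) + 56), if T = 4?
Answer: 25636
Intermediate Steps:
w(s) = 4 - 2*s (w(s) = 4 + s*(-2) = 4 - 2*s)
(116 + 261)*(w(-4) + 56) = (116 + 261)*((4 - 2*(-4)) + 56) = 377*((4 + 8) + 56) = 377*(12 + 56) = 377*68 = 25636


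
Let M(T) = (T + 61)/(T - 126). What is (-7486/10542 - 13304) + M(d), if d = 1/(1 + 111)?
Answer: -989628127840/74379081 ≈ -13305.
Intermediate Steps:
d = 1/112 ≈ 0.0089286
M(T) = (61 + T)/(-126 + T)
(-7486/10542 - 13304) + M(d) = (-7486/10542 - 13304) + (61 + 1/112)/(-126 + 1/112) = (-7486*1/10542 - 13304) + (6833/112)/(-14111/112) = (-3743/5271 - 13304) - 112/14111*6833/112 = -70129127/5271 - 6833/14111 = -989628127840/74379081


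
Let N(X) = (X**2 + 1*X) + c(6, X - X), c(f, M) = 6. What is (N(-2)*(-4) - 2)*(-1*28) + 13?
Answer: 965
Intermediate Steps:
N(X) = 6 + X + X**2 (N(X) = (X**2 + 1*X) + 6 = (X**2 + X) + 6 = (X + X**2) + 6 = 6 + X + X**2)
(N(-2)*(-4) - 2)*(-1*28) + 13 = ((6 - 2 + (-2)**2)*(-4) - 2)*(-1*28) + 13 = ((6 - 2 + 4)*(-4) - 2)*(-28) + 13 = (8*(-4) - 2)*(-28) + 13 = (-32 - 2)*(-28) + 13 = -34*(-28) + 13 = 952 + 13 = 965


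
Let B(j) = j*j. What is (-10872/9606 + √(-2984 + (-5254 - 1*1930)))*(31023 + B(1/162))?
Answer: -122939309563/3501387 + 814167613*I*√2542/13122 ≈ -35112.0 + 3.1283e+6*I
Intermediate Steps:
B(j) = j²
(-10872/9606 + √(-2984 + (-5254 - 1*1930)))*(31023 + B(1/162)) = (-10872/9606 + √(-2984 + (-5254 - 1*1930)))*(31023 + (1/162)²) = (-10872*1/9606 + √(-2984 + (-5254 - 1930)))*(31023 + (1/162)²) = (-1812/1601 + √(-2984 - 7184))*(31023 + 1/26244) = (-1812/1601 + √(-10168))*(814167613/26244) = (-1812/1601 + 2*I*√2542)*(814167613/26244) = -122939309563/3501387 + 814167613*I*√2542/13122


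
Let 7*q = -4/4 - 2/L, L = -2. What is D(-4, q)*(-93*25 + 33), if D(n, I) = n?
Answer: 9168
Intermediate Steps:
q = 0 (q = (-4/4 - 2/(-2))/7 = (-4*¼ - 2*(-½))/7 = (-1 + 1)/7 = (⅐)*0 = 0)
D(-4, q)*(-93*25 + 33) = -4*(-93*25 + 33) = -4*(-2325 + 33) = -4*(-2292) = 9168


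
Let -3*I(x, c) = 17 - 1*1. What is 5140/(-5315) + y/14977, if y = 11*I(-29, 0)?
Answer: -46376156/47761653 ≈ -0.97099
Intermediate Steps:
I(x, c) = -16/3 (I(x, c) = -(17 - 1*1)/3 = -(17 - 1)/3 = -⅓*16 = -16/3)
y = -176/3 (y = 11*(-16/3) = -176/3 ≈ -58.667)
5140/(-5315) + y/14977 = 5140/(-5315) - 176/3/14977 = 5140*(-1/5315) - 176/3*1/14977 = -1028/1063 - 176/44931 = -46376156/47761653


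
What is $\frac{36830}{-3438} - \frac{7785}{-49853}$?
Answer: $- \frac{904660580}{85697307} \approx -10.556$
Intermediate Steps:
$\frac{36830}{-3438} - \frac{7785}{-49853} = 36830 \left(- \frac{1}{3438}\right) - - \frac{7785}{49853} = - \frac{18415}{1719} + \frac{7785}{49853} = - \frac{904660580}{85697307}$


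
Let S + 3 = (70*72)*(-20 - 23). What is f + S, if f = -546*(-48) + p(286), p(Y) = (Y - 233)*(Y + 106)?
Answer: -169739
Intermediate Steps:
p(Y) = (-233 + Y)*(106 + Y)
S = -216723 (S = -3 + (70*72)*(-20 - 23) = -3 + 5040*(-43) = -3 - 216720 = -216723)
f = 46984 (f = -546*(-48) + (-24698 + 286**2 - 127*286) = 26208 + (-24698 + 81796 - 36322) = 26208 + 20776 = 46984)
f + S = 46984 - 216723 = -169739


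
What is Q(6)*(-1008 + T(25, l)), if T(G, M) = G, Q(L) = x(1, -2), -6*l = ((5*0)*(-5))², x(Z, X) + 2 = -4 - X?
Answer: 3932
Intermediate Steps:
x(Z, X) = -6 - X (x(Z, X) = -2 + (-4 - X) = -6 - X)
l = 0 (l = -((5*0)*(-5))²/6 = -(0*(-5))²/6 = -⅙*0² = -⅙*0 = 0)
Q(L) = -4 (Q(L) = -6 - 1*(-2) = -6 + 2 = -4)
Q(6)*(-1008 + T(25, l)) = -4*(-1008 + 25) = -4*(-983) = 3932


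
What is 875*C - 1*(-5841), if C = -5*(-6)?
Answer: 32091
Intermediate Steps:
C = 30
875*C - 1*(-5841) = 875*30 - 1*(-5841) = 26250 + 5841 = 32091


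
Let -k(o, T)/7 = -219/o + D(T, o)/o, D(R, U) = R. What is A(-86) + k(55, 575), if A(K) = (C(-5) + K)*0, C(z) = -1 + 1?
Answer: -2492/55 ≈ -45.309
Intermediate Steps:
C(z) = 0
A(K) = 0 (A(K) = (0 + K)*0 = K*0 = 0)
k(o, T) = 1533/o - 7*T/o (k(o, T) = -7*(-219/o + T/o) = 1533/o - 7*T/o)
A(-86) + k(55, 575) = 0 + 7*(219 - 1*575)/55 = 0 + 7*(1/55)*(219 - 575) = 0 + 7*(1/55)*(-356) = 0 - 2492/55 = -2492/55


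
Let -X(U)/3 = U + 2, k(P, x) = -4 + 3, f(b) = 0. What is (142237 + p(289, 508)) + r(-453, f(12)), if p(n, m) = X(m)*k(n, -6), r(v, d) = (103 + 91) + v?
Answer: 143508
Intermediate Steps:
k(P, x) = -1
r(v, d) = 194 + v
X(U) = -6 - 3*U (X(U) = -3*(U + 2) = -3*(2 + U) = -6 - 3*U)
p(n, m) = 6 + 3*m (p(n, m) = (-6 - 3*m)*(-1) = 6 + 3*m)
(142237 + p(289, 508)) + r(-453, f(12)) = (142237 + (6 + 3*508)) + (194 - 453) = (142237 + (6 + 1524)) - 259 = (142237 + 1530) - 259 = 143767 - 259 = 143508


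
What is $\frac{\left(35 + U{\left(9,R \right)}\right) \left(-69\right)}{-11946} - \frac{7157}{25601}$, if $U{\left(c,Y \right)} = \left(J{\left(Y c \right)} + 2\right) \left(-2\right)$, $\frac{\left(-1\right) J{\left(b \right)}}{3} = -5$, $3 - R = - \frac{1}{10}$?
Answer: $- \frac{27910351}{101943182} \approx -0.27378$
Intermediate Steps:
$R = \frac{31}{10}$ ($R = 3 - - \frac{1}{10} = 3 + \frac{1}{10} = \frac{31}{10} \approx 3.1$)
$J{\left(b \right)} = 15$ ($J{\left(b \right)} = \left(-3\right) \left(-5\right) = 15$)
$U{\left(c,Y \right)} = -34$ ($U{\left(c,Y \right)} = \left(15 + 2\right) \left(-2\right) = 17 \left(-2\right) = -34$)
$\frac{\left(35 + U{\left(9,R \right)}\right) \left(-69\right)}{-11946} - \frac{7157}{25601} = \frac{\left(35 - 34\right) \left(-69\right)}{-11946} - \frac{7157}{25601} = 1 \left(-69\right) \left(- \frac{1}{11946}\right) - \frac{7157}{25601} = \left(-69\right) \left(- \frac{1}{11946}\right) - \frac{7157}{25601} = \frac{23}{3982} - \frac{7157}{25601} = - \frac{27910351}{101943182}$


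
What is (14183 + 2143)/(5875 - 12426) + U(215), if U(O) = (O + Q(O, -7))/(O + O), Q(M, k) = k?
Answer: -2828786/1408465 ≈ -2.0084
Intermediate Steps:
U(O) = (-7 + O)/(2*O) (U(O) = (O - 7)/(O + O) = (-7 + O)/((2*O)) = (-7 + O)*(1/(2*O)) = (-7 + O)/(2*O))
(14183 + 2143)/(5875 - 12426) + U(215) = (14183 + 2143)/(5875 - 12426) + (½)*(-7 + 215)/215 = 16326/(-6551) + (½)*(1/215)*208 = 16326*(-1/6551) + 104/215 = -16326/6551 + 104/215 = -2828786/1408465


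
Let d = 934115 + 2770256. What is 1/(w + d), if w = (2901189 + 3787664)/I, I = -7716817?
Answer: 7716817/28585946418254 ≈ 2.6995e-7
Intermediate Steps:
d = 3704371
w = -6688853/7716817 (w = (2901189 + 3787664)/(-7716817) = 6688853*(-1/7716817) = -6688853/7716817 ≈ -0.86679)
1/(w + d) = 1/(-6688853/7716817 + 3704371) = 1/(28585946418254/7716817) = 7716817/28585946418254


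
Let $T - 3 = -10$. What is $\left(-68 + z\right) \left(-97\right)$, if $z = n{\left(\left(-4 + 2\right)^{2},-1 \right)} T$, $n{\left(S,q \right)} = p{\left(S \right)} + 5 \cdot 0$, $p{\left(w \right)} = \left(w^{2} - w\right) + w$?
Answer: $17460$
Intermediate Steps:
$T = -7$ ($T = 3 - 10 = -7$)
$p{\left(w \right)} = w^{2}$
$n{\left(S,q \right)} = S^{2}$ ($n{\left(S,q \right)} = S^{2} + 5 \cdot 0 = S^{2} + 0 = S^{2}$)
$z = -112$ ($z = \left(\left(-4 + 2\right)^{2}\right)^{2} \left(-7\right) = \left(\left(-2\right)^{2}\right)^{2} \left(-7\right) = 4^{2} \left(-7\right) = 16 \left(-7\right) = -112$)
$\left(-68 + z\right) \left(-97\right) = \left(-68 - 112\right) \left(-97\right) = \left(-180\right) \left(-97\right) = 17460$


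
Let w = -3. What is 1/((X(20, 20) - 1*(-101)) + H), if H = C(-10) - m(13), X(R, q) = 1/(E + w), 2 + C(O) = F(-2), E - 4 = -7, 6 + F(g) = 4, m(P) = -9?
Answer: 6/635 ≈ 0.0094488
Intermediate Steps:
F(g) = -2 (F(g) = -6 + 4 = -2)
E = -3 (E = 4 - 7 = -3)
C(O) = -4 (C(O) = -2 - 2 = -4)
X(R, q) = -⅙ (X(R, q) = 1/(-3 - 3) = 1/(-6) = -⅙)
H = 5 (H = -4 - 1*(-9) = -4 + 9 = 5)
1/((X(20, 20) - 1*(-101)) + H) = 1/((-⅙ - 1*(-101)) + 5) = 1/((-⅙ + 101) + 5) = 1/(605/6 + 5) = 1/(635/6) = 6/635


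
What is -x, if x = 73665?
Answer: -73665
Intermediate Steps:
-x = -1*73665 = -73665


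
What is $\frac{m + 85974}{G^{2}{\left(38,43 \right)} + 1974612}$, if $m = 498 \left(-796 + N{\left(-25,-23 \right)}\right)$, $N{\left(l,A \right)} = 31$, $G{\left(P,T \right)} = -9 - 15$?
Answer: $- \frac{24583}{164599} \approx -0.14935$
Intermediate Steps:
$G{\left(P,T \right)} = -24$
$m = -380970$ ($m = 498 \left(-796 + 31\right) = 498 \left(-765\right) = -380970$)
$\frac{m + 85974}{G^{2}{\left(38,43 \right)} + 1974612} = \frac{-380970 + 85974}{\left(-24\right)^{2} + 1974612} = - \frac{294996}{576 + 1974612} = - \frac{294996}{1975188} = \left(-294996\right) \frac{1}{1975188} = - \frac{24583}{164599}$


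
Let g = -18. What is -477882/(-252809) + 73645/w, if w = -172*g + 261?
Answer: 20222368679/848679813 ≈ 23.828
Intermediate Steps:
w = 3357 (w = -172*(-18) + 261 = 3096 + 261 = 3357)
-477882/(-252809) + 73645/w = -477882/(-252809) + 73645/3357 = -477882*(-1/252809) + 73645*(1/3357) = 477882/252809 + 73645/3357 = 20222368679/848679813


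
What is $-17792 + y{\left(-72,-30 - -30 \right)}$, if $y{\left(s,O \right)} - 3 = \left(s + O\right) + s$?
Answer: $-17933$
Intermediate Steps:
$y{\left(s,O \right)} = 3 + O + 2 s$ ($y{\left(s,O \right)} = 3 + \left(\left(s + O\right) + s\right) = 3 + \left(\left(O + s\right) + s\right) = 3 + \left(O + 2 s\right) = 3 + O + 2 s$)
$-17792 + y{\left(-72,-30 - -30 \right)} = -17792 + \left(3 - 0 + 2 \left(-72\right)\right) = -17792 + \left(3 + \left(-30 + 30\right) - 144\right) = -17792 + \left(3 + 0 - 144\right) = -17792 - 141 = -17933$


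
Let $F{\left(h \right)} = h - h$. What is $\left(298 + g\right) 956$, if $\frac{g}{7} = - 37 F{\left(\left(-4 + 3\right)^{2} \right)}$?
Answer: $284888$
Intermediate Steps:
$F{\left(h \right)} = 0$
$g = 0$ ($g = 7 \left(\left(-37\right) 0\right) = 7 \cdot 0 = 0$)
$\left(298 + g\right) 956 = \left(298 + 0\right) 956 = 298 \cdot 956 = 284888$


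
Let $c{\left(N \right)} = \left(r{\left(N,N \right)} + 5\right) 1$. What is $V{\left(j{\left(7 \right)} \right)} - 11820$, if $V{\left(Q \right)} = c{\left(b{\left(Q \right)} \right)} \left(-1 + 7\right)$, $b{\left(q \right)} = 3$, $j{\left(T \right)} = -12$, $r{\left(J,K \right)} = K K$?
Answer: $-11736$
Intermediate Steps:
$r{\left(J,K \right)} = K^{2}$
$c{\left(N \right)} = 5 + N^{2}$ ($c{\left(N \right)} = \left(N^{2} + 5\right) 1 = \left(5 + N^{2}\right) 1 = 5 + N^{2}$)
$V{\left(Q \right)} = 84$ ($V{\left(Q \right)} = \left(5 + 3^{2}\right) \left(-1 + 7\right) = \left(5 + 9\right) 6 = 14 \cdot 6 = 84$)
$V{\left(j{\left(7 \right)} \right)} - 11820 = 84 - 11820 = -11736$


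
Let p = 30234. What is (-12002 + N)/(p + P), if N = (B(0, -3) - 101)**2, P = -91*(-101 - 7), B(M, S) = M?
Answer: -1801/40062 ≈ -0.044955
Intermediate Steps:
P = 9828 (P = -91*(-108) = 9828)
N = 10201 (N = (0 - 101)**2 = (-101)**2 = 10201)
(-12002 + N)/(p + P) = (-12002 + 10201)/(30234 + 9828) = -1801/40062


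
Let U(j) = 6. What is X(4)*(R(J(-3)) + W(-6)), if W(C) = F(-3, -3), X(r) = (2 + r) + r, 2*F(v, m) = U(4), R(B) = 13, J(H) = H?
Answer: 160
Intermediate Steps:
F(v, m) = 3 (F(v, m) = (½)*6 = 3)
X(r) = 2 + 2*r
W(C) = 3
X(4)*(R(J(-3)) + W(-6)) = (2 + 2*4)*(13 + 3) = (2 + 8)*16 = 10*16 = 160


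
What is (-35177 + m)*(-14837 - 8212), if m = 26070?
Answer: 209907243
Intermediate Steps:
(-35177 + m)*(-14837 - 8212) = (-35177 + 26070)*(-14837 - 8212) = -9107*(-23049) = 209907243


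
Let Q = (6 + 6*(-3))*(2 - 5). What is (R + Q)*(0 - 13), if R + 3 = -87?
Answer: 702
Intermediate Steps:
R = -90 (R = -3 - 87 = -90)
Q = 36 (Q = (6 - 18)*(-3) = -12*(-3) = 36)
(R + Q)*(0 - 13) = (-90 + 36)*(0 - 13) = -54*(-13) = 702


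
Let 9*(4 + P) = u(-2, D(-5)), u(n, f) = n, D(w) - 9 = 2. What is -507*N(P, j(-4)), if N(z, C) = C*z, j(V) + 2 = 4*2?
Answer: 12844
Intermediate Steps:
D(w) = 11 (D(w) = 9 + 2 = 11)
j(V) = 6 (j(V) = -2 + 4*2 = -2 + 8 = 6)
P = -38/9 (P = -4 + (1/9)*(-2) = -4 - 2/9 = -38/9 ≈ -4.2222)
-507*N(P, j(-4)) = -3042*(-38)/9 = -507*(-76/3) = 12844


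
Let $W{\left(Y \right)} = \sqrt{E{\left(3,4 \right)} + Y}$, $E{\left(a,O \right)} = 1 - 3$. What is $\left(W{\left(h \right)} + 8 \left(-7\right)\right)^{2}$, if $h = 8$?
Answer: $\left(56 - \sqrt{6}\right)^{2} \approx 2867.7$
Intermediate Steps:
$E{\left(a,O \right)} = -2$ ($E{\left(a,O \right)} = 1 - 3 = -2$)
$W{\left(Y \right)} = \sqrt{-2 + Y}$
$\left(W{\left(h \right)} + 8 \left(-7\right)\right)^{2} = \left(\sqrt{-2 + 8} + 8 \left(-7\right)\right)^{2} = \left(\sqrt{6} - 56\right)^{2} = \left(-56 + \sqrt{6}\right)^{2}$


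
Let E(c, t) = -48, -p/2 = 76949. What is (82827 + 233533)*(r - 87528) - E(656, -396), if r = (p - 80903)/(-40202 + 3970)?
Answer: -17914335188769/647 ≈ -2.7688e+10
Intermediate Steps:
p = -153898 (p = -2*76949 = -153898)
r = 33543/5176 (r = (-153898 - 80903)/(-40202 + 3970) = -234801/(-36232) = -234801*(-1/36232) = 33543/5176 ≈ 6.4805)
(82827 + 233533)*(r - 87528) - E(656, -396) = (82827 + 233533)*(33543/5176 - 87528) - 1*(-48) = 316360*(-453011385/5176) + 48 = -17914335219825/647 + 48 = -17914335188769/647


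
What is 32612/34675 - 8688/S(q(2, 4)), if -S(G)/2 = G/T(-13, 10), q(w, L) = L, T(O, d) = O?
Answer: -489509038/34675 ≈ -14117.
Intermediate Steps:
S(G) = 2*G/13 (S(G) = -2*G/(-13) = -2*G*(-1)/13 = -(-2)*G/13 = 2*G/13)
32612/34675 - 8688/S(q(2, 4)) = 32612/34675 - 8688/((2/13)*4) = 32612*(1/34675) - 8688/8/13 = 32612/34675 - 8688*13/8 = 32612/34675 - 14118 = -489509038/34675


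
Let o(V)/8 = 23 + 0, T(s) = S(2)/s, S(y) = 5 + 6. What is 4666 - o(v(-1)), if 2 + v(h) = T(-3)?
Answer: 4482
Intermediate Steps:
S(y) = 11
T(s) = 11/s
v(h) = -17/3 (v(h) = -2 + 11/(-3) = -2 + 11*(-⅓) = -2 - 11/3 = -17/3)
o(V) = 184 (o(V) = 8*(23 + 0) = 8*23 = 184)
4666 - o(v(-1)) = 4666 - 1*184 = 4666 - 184 = 4482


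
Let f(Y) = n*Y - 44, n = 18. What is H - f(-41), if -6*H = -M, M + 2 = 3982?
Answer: 4336/3 ≈ 1445.3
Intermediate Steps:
M = 3980 (M = -2 + 3982 = 3980)
H = 1990/3 (H = -(-1)*3980/6 = -⅙*(-3980) = 1990/3 ≈ 663.33)
f(Y) = -44 + 18*Y (f(Y) = 18*Y - 44 = -44 + 18*Y)
H - f(-41) = 1990/3 - (-44 + 18*(-41)) = 1990/3 - (-44 - 738) = 1990/3 - 1*(-782) = 1990/3 + 782 = 4336/3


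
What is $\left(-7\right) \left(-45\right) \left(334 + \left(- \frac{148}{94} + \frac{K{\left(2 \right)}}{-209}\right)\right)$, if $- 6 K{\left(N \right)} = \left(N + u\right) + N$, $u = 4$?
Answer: $\frac{1028625780}{9823} \approx 1.0472 \cdot 10^{5}$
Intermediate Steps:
$K{\left(N \right)} = - \frac{2}{3} - \frac{N}{3}$ ($K{\left(N \right)} = - \frac{\left(N + 4\right) + N}{6} = - \frac{\left(4 + N\right) + N}{6} = - \frac{4 + 2 N}{6} = - \frac{2}{3} - \frac{N}{3}$)
$\left(-7\right) \left(-45\right) \left(334 + \left(- \frac{148}{94} + \frac{K{\left(2 \right)}}{-209}\right)\right) = \left(-7\right) \left(-45\right) \left(334 - \left(\frac{74}{47} - \frac{- \frac{2}{3} - \frac{2}{3}}{-209}\right)\right) = 315 \left(334 - \left(\frac{74}{47} - \left(- \frac{2}{3} - \frac{2}{3}\right) \left(- \frac{1}{209}\right)\right)\right) = 315 \left(334 - \frac{46210}{29469}\right) = 315 \cdot \frac{9796436}{29469} = \frac{1028625780}{9823}$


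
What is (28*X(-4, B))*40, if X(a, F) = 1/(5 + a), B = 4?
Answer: 1120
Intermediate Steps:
(28*X(-4, B))*40 = (28/(5 - 4))*40 = (28/1)*40 = (28*1)*40 = 28*40 = 1120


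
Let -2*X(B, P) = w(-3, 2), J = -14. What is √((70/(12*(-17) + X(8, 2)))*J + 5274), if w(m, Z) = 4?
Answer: 4*√3500146/103 ≈ 72.655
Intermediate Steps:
X(B, P) = -2 (X(B, P) = -½*4 = -2)
√((70/(12*(-17) + X(8, 2)))*J + 5274) = √((70/(12*(-17) - 2))*(-14) + 5274) = √((70/(-204 - 2))*(-14) + 5274) = √((70/(-206))*(-14) + 5274) = √((70*(-1/206))*(-14) + 5274) = √(-35/103*(-14) + 5274) = √(490/103 + 5274) = √(543712/103) = 4*√3500146/103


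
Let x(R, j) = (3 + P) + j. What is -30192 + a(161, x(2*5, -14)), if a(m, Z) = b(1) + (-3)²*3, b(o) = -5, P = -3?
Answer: -30170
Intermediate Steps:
x(R, j) = j (x(R, j) = (3 - 3) + j = 0 + j = j)
a(m, Z) = 22 (a(m, Z) = -5 + (-3)²*3 = -5 + 9*3 = -5 + 27 = 22)
-30192 + a(161, x(2*5, -14)) = -30192 + 22 = -30170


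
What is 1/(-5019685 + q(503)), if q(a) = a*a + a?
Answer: -1/4766173 ≈ -2.0981e-7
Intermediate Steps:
q(a) = a + a² (q(a) = a² + a = a + a²)
1/(-5019685 + q(503)) = 1/(-5019685 + 503*(1 + 503)) = 1/(-5019685 + 503*504) = 1/(-5019685 + 253512) = 1/(-4766173) = -1/4766173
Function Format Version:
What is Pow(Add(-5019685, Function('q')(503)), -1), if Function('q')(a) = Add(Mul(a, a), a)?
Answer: Rational(-1, 4766173) ≈ -2.0981e-7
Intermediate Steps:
Function('q')(a) = Add(a, Pow(a, 2)) (Function('q')(a) = Add(Pow(a, 2), a) = Add(a, Pow(a, 2)))
Pow(Add(-5019685, Function('q')(503)), -1) = Pow(Add(-5019685, Mul(503, Add(1, 503))), -1) = Pow(Add(-5019685, Mul(503, 504)), -1) = Pow(Add(-5019685, 253512), -1) = Pow(-4766173, -1) = Rational(-1, 4766173)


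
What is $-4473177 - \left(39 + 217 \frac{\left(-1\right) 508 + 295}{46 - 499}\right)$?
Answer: $- \frac{675471023}{151} \approx -4.4733 \cdot 10^{6}$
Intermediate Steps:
$-4473177 - \left(39 + 217 \frac{\left(-1\right) 508 + 295}{46 - 499}\right) = -4473177 - \left(39 + 217 \frac{-508 + 295}{-453}\right) = -4473177 - \left(39 + 217 \left(\left(-213\right) \left(- \frac{1}{453}\right)\right)\right) = -4473177 - \frac{21296}{151} = - \frac{675471023}{151}$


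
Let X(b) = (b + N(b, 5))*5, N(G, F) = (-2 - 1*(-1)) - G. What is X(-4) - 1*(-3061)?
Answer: 3056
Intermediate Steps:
N(G, F) = -1 - G (N(G, F) = (-2 + 1) - G = -1 - G)
X(b) = -5 (X(b) = (b + (-1 - b))*5 = -1*5 = -5)
X(-4) - 1*(-3061) = -5 - 1*(-3061) = -5 + 3061 = 3056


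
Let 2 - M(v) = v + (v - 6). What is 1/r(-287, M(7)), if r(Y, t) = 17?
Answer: 1/17 ≈ 0.058824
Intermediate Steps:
M(v) = 8 - 2*v (M(v) = 2 - (v + (v - 6)) = 2 - (v + (-6 + v)) = 2 - (-6 + 2*v) = 2 + (6 - 2*v) = 8 - 2*v)
1/r(-287, M(7)) = 1/17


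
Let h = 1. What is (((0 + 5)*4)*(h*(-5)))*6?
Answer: -600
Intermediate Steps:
(((0 + 5)*4)*(h*(-5)))*6 = (((0 + 5)*4)*(1*(-5)))*6 = ((5*4)*(-5))*6 = (20*(-5))*6 = -100*6 = -600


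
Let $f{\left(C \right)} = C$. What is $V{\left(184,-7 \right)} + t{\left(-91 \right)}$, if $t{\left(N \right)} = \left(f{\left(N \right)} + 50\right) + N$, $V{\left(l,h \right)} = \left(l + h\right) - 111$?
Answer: $-66$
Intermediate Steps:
$V{\left(l,h \right)} = -111 + h + l$ ($V{\left(l,h \right)} = \left(h + l\right) - 111 = -111 + h + l$)
$t{\left(N \right)} = 50 + 2 N$ ($t{\left(N \right)} = \left(N + 50\right) + N = \left(50 + N\right) + N = 50 + 2 N$)
$V{\left(184,-7 \right)} + t{\left(-91 \right)} = \left(-111 - 7 + 184\right) + \left(50 + 2 \left(-91\right)\right) = 66 + \left(50 - 182\right) = 66 - 132 = -66$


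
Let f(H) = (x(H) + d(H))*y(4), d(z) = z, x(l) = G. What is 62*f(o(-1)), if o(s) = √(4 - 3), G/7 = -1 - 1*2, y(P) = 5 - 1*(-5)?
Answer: -12400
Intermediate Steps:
y(P) = 10 (y(P) = 5 + 5 = 10)
G = -21 (G = 7*(-1 - 1*2) = 7*(-1 - 2) = 7*(-3) = -21)
x(l) = -21
o(s) = 1 (o(s) = √1 = 1)
f(H) = -210 + 10*H (f(H) = (-21 + H)*10 = -210 + 10*H)
62*f(o(-1)) = 62*(-210 + 10*1) = 62*(-210 + 10) = 62*(-200) = -12400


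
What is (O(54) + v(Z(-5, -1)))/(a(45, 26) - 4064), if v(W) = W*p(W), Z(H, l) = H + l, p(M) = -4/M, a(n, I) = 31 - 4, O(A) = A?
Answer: -50/4037 ≈ -0.012385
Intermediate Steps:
a(n, I) = 27
v(W) = -4 (v(W) = W*(-4/W) = -4)
(O(54) + v(Z(-5, -1)))/(a(45, 26) - 4064) = (54 - 4)/(27 - 4064) = 50/(-4037) = 50*(-1/4037) = -50/4037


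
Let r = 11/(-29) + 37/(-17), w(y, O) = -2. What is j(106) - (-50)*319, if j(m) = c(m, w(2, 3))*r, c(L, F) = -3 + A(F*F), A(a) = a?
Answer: 7862090/493 ≈ 15947.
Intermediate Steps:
c(L, F) = -3 + F² (c(L, F) = -3 + F*F = -3 + F²)
r = -1260/493 (r = 11*(-1/29) + 37*(-1/17) = -11/29 - 37/17 = -1260/493 ≈ -2.5558)
j(m) = -1260/493 (j(m) = (-3 + (-2)²)*(-1260/493) = (-3 + 4)*(-1260/493) = 1*(-1260/493) = -1260/493)
j(106) - (-50)*319 = -1260/493 - (-50)*319 = -1260/493 - 1*(-15950) = -1260/493 + 15950 = 7862090/493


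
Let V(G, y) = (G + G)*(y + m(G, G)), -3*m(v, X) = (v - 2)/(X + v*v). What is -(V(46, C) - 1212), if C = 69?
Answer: -724088/141 ≈ -5135.4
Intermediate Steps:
m(v, X) = -(-2 + v)/(3*(X + v²)) (m(v, X) = -(v - 2)/(3*(X + v*v)) = -(-2 + v)/(3*(X + v²)))
V(G, y) = 2*G*(y + (2 - G)/(3*(G + G²))) (V(G, y) = (G + G)*(y + (2 - G)/(3*(G + G²))) = (2*G)*(y + (2 - G)/(3*(G + G²))) = 2*G*(y + (2 - G)/(3*(G + G²))))
-(V(46, C) - 1212) = -(2*(2 - 1*46 + 3*46*69*(1 + 46))/(3*(1 + 46)) - 1212) = -((⅔)*(2 - 46 + 3*46*69*47)/47 - 1212) = -((⅔)*(1/47)*(2 - 46 + 447534) - 1212) = -((⅔)*(1/47)*447490 - 1212) = -(894980/141 - 1212) = -1*724088/141 = -724088/141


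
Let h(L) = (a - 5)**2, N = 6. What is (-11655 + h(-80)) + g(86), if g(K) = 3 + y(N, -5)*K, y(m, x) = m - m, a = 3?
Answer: -11648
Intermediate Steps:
y(m, x) = 0
h(L) = 4 (h(L) = (3 - 5)**2 = (-2)**2 = 4)
g(K) = 3 (g(K) = 3 + 0*K = 3 + 0 = 3)
(-11655 + h(-80)) + g(86) = (-11655 + 4) + 3 = -11651 + 3 = -11648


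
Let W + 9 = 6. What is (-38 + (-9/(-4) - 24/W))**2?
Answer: 12321/16 ≈ 770.06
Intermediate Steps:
W = -3 (W = -9 + 6 = -3)
(-38 + (-9/(-4) - 24/W))**2 = (-38 + (-9/(-4) - 24/(-3)))**2 = (-38 + (-9*(-1/4) - 24*(-1/3)))**2 = (-38 + (9/4 + 8))**2 = (-38 + 41/4)**2 = (-111/4)**2 = 12321/16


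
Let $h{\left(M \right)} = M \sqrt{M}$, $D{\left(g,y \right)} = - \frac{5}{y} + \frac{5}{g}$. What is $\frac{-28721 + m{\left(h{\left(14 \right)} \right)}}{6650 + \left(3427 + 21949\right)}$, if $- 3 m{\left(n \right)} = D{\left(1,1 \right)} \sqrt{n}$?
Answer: $- \frac{28721}{32026} \approx -0.8968$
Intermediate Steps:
$h{\left(M \right)} = M^{\frac{3}{2}}$
$m{\left(n \right)} = 0$ ($m{\left(n \right)} = - \frac{\left(- \frac{5}{1} + \frac{5}{1}\right) \sqrt{n}}{3} = - \frac{\left(\left(-5\right) 1 + 5 \cdot 1\right) \sqrt{n}}{3} = - \frac{\left(-5 + 5\right) \sqrt{n}}{3} = - \frac{0 \sqrt{n}}{3} = \left(- \frac{1}{3}\right) 0 = 0$)
$\frac{-28721 + m{\left(h{\left(14 \right)} \right)}}{6650 + \left(3427 + 21949\right)} = \frac{-28721 + 0}{6650 + \left(3427 + 21949\right)} = - \frac{28721}{6650 + 25376} = - \frac{28721}{32026}$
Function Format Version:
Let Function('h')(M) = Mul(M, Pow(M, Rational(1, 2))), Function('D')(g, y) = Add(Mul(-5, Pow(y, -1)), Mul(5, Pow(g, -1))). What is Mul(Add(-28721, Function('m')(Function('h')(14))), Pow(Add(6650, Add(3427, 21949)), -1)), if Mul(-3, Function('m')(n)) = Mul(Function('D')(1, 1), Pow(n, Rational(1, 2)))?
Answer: Rational(-28721, 32026) ≈ -0.89680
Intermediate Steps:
Function('h')(M) = Pow(M, Rational(3, 2))
Function('m')(n) = 0 (Function('m')(n) = Mul(Rational(-1, 3), Mul(Add(Mul(-5, Pow(1, -1)), Mul(5, Pow(1, -1))), Pow(n, Rational(1, 2)))) = Mul(Rational(-1, 3), Mul(Add(Mul(-5, 1), Mul(5, 1)), Pow(n, Rational(1, 2)))) = Mul(Rational(-1, 3), Mul(Add(-5, 5), Pow(n, Rational(1, 2)))) = Mul(Rational(-1, 3), Mul(0, Pow(n, Rational(1, 2)))) = Mul(Rational(-1, 3), 0) = 0)
Mul(Add(-28721, Function('m')(Function('h')(14))), Pow(Add(6650, Add(3427, 21949)), -1)) = Mul(Add(-28721, 0), Pow(Add(6650, Add(3427, 21949)), -1)) = Mul(-28721, Pow(Add(6650, 25376), -1)) = Mul(-28721, Pow(32026, -1)) = Mul(-28721, Rational(1, 32026)) = Rational(-28721, 32026)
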